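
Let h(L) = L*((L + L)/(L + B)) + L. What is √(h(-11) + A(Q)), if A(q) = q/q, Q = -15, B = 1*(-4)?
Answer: 14*I*√30/15 ≈ 5.1121*I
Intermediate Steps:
B = -4
A(q) = 1
h(L) = L + 2*L²/(-4 + L) (h(L) = L*((L + L)/(L - 4)) + L = L*((2*L)/(-4 + L)) + L = L*(2*L/(-4 + L)) + L = 2*L²/(-4 + L) + L = L + 2*L²/(-4 + L))
√(h(-11) + A(Q)) = √(-11*(-4 + 3*(-11))/(-4 - 11) + 1) = √(-11*(-4 - 33)/(-15) + 1) = √(-11*(-1/15)*(-37) + 1) = √(-407/15 + 1) = √(-392/15) = 14*I*√30/15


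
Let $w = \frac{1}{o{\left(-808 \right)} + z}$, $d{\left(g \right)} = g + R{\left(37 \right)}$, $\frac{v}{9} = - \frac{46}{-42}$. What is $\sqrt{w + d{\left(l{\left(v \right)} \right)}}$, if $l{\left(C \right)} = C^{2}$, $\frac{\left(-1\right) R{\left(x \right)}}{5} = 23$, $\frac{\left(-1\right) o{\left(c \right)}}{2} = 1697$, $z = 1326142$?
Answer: $\frac{43 i \sqrt{468845929}}{220458} \approx 4.2234 i$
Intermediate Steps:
$o{\left(c \right)} = -3394$ ($o{\left(c \right)} = \left(-2\right) 1697 = -3394$)
$v = \frac{69}{7}$ ($v = 9 \left(- \frac{46}{-42}\right) = 9 \left(\left(-46\right) \left(- \frac{1}{42}\right)\right) = 9 \cdot \frac{23}{21} = \frac{69}{7} \approx 9.8571$)
$R{\left(x \right)} = -115$ ($R{\left(x \right)} = \left(-5\right) 23 = -115$)
$d{\left(g \right)} = -115 + g$ ($d{\left(g \right)} = g - 115 = -115 + g$)
$w = \frac{1}{1322748}$ ($w = \frac{1}{-3394 + 1326142} = \frac{1}{1322748} \approx 7.56 \cdot 10^{-7}$)
$\sqrt{w + d{\left(l{\left(v \right)} \right)}} = \sqrt{\frac{1}{1322748} - \left(115 - \left(\frac{69}{7}\right)^{2}\right)} = \sqrt{\frac{1}{1322748} + \left(-115 + \frac{4761}{49}\right)} = \sqrt{\frac{1}{1322748} - \frac{874}{49}} = \sqrt{- \frac{165154529}{9259236}} = \frac{43 i \sqrt{468845929}}{220458}$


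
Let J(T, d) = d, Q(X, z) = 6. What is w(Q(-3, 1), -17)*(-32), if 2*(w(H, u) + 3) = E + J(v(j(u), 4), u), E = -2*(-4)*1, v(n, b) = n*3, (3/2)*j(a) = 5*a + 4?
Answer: 240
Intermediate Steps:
j(a) = 8/3 + 10*a/3 (j(a) = 2*(5*a + 4)/3 = 2*(4 + 5*a)/3 = 8/3 + 10*a/3)
v(n, b) = 3*n
E = 8 (E = 8*1 = 8)
w(H, u) = 1 + u/2 (w(H, u) = -3 + (8 + u)/2 = -3 + (4 + u/2) = 1 + u/2)
w(Q(-3, 1), -17)*(-32) = (1 + (½)*(-17))*(-32) = (1 - 17/2)*(-32) = -15/2*(-32) = 240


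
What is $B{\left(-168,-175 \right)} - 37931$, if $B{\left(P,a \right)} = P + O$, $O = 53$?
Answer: $-38046$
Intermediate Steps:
$B{\left(P,a \right)} = 53 + P$ ($B{\left(P,a \right)} = P + 53 = 53 + P$)
$B{\left(-168,-175 \right)} - 37931 = \left(53 - 168\right) - 37931 = -115 - 37931 = -38046$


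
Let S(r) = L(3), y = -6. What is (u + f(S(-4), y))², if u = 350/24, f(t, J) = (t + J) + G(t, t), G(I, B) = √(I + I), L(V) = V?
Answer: 20185/144 + 139*√6/6 ≈ 196.92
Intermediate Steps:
G(I, B) = √2*√I (G(I, B) = √(2*I) = √2*√I)
S(r) = 3
f(t, J) = J + t + √2*√t (f(t, J) = (t + J) + √2*√t = (J + t) + √2*√t = J + t + √2*√t)
u = 175/12 (u = 350*(1/24) = 175/12 ≈ 14.583)
(u + f(S(-4), y))² = (175/12 + (-6 + 3 + √2*√3))² = (175/12 + (-6 + 3 + √6))² = (175/12 + (-3 + √6))² = (139/12 + √6)²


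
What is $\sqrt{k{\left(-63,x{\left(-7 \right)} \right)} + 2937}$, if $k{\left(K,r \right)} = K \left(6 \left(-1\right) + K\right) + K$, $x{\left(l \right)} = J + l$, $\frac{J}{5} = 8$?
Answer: $\sqrt{7221} \approx 84.976$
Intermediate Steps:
$J = 40$ ($J = 5 \cdot 8 = 40$)
$x{\left(l \right)} = 40 + l$
$k{\left(K,r \right)} = K + K \left(-6 + K\right)$ ($k{\left(K,r \right)} = K \left(-6 + K\right) + K = K + K \left(-6 + K\right)$)
$\sqrt{k{\left(-63,x{\left(-7 \right)} \right)} + 2937} = \sqrt{- 63 \left(-5 - 63\right) + 2937} = \sqrt{\left(-63\right) \left(-68\right) + 2937} = \sqrt{4284 + 2937} = \sqrt{7221}$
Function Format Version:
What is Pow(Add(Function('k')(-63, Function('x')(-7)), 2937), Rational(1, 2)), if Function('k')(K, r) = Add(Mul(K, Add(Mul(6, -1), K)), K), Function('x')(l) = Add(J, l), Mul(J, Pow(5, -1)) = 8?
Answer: Pow(7221, Rational(1, 2)) ≈ 84.976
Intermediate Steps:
J = 40 (J = Mul(5, 8) = 40)
Function('x')(l) = Add(40, l)
Function('k')(K, r) = Add(K, Mul(K, Add(-6, K))) (Function('k')(K, r) = Add(Mul(K, Add(-6, K)), K) = Add(K, Mul(K, Add(-6, K))))
Pow(Add(Function('k')(-63, Function('x')(-7)), 2937), Rational(1, 2)) = Pow(Add(Mul(-63, Add(-5, -63)), 2937), Rational(1, 2)) = Pow(Add(Mul(-63, -68), 2937), Rational(1, 2)) = Pow(Add(4284, 2937), Rational(1, 2)) = Pow(7221, Rational(1, 2))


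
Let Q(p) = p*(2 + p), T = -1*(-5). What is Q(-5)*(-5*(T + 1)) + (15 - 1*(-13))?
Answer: -422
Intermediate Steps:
T = 5
Q(-5)*(-5*(T + 1)) + (15 - 1*(-13)) = (-5*(2 - 5))*(-5*(5 + 1)) + (15 - 1*(-13)) = (-5*(-3))*(-5*6) + (15 + 13) = 15*(-30) + 28 = -450 + 28 = -422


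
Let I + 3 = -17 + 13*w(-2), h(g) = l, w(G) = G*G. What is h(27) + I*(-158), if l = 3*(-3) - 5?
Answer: -5070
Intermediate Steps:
w(G) = G²
l = -14 (l = -9 - 5 = -14)
h(g) = -14
I = 32 (I = -3 + (-17 + 13*(-2)²) = -3 + (-17 + 13*4) = -3 + (-17 + 52) = -3 + 35 = 32)
h(27) + I*(-158) = -14 + 32*(-158) = -14 - 5056 = -5070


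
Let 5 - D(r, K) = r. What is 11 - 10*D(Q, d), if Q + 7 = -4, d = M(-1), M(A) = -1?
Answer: -149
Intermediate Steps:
d = -1
Q = -11 (Q = -7 - 4 = -11)
D(r, K) = 5 - r
11 - 10*D(Q, d) = 11 - 10*(5 - 1*(-11)) = 11 - 10*(5 + 11) = 11 - 10*16 = 11 - 160 = -149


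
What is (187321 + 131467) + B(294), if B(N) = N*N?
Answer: 405224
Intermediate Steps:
B(N) = N²
(187321 + 131467) + B(294) = (187321 + 131467) + 294² = 318788 + 86436 = 405224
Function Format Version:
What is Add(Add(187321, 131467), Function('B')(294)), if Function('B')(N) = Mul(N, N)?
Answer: 405224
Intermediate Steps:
Function('B')(N) = Pow(N, 2)
Add(Add(187321, 131467), Function('B')(294)) = Add(Add(187321, 131467), Pow(294, 2)) = Add(318788, 86436) = 405224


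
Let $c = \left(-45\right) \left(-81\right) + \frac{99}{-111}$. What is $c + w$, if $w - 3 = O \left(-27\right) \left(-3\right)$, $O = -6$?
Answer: $\frac{116961}{37} \approx 3161.1$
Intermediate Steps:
$w = -483$ ($w = 3 + \left(-6\right) \left(-27\right) \left(-3\right) = 3 + 162 \left(-3\right) = 3 - 486 = -483$)
$c = \frac{134832}{37}$ ($c = 3645 + 99 \left(- \frac{1}{111}\right) = 3645 - \frac{33}{37} = \frac{134832}{37} \approx 3644.1$)
$c + w = \frac{134832}{37} - 483 = \frac{116961}{37}$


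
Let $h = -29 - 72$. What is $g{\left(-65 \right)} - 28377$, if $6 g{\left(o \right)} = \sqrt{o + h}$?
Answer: $-28377 + \frac{i \sqrt{166}}{6} \approx -28377.0 + 2.1474 i$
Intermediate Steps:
$h = -101$
$g{\left(o \right)} = \frac{\sqrt{-101 + o}}{6}$ ($g{\left(o \right)} = \frac{\sqrt{o - 101}}{6} = \frac{\sqrt{-101 + o}}{6}$)
$g{\left(-65 \right)} - 28377 = \frac{\sqrt{-101 - 65}}{6} - 28377 = \frac{\sqrt{-166}}{6} - 28377 = \frac{i \sqrt{166}}{6} - 28377 = -28377 + \frac{i \sqrt{166}}{6}$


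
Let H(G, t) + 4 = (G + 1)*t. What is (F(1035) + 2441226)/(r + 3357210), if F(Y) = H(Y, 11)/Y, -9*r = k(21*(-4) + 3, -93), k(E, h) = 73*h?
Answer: 2526680302/3475493085 ≈ 0.72700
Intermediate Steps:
H(G, t) = -4 + t*(1 + G) (H(G, t) = -4 + (G + 1)*t = -4 + (1 + G)*t = -4 + t*(1 + G))
r = 2263/3 (r = -73*(-93)/9 = -⅑*(-6789) = 2263/3 ≈ 754.33)
F(Y) = (7 + 11*Y)/Y (F(Y) = (-4 + 11 + Y*11)/Y = (-4 + 11 + 11*Y)/Y = (7 + 11*Y)/Y)
(F(1035) + 2441226)/(r + 3357210) = ((11 + 7/1035) + 2441226)/(2263/3 + 3357210) = ((11 + 7*(1/1035)) + 2441226)/(10073893/3) = ((11 + 7/1035) + 2441226)*(3/10073893) = (11392/1035 + 2441226)*(3/10073893) = (2526680302/1035)*(3/10073893) = 2526680302/3475493085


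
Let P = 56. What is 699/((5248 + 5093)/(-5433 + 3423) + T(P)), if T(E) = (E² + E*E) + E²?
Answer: 156110/2099971 ≈ 0.074339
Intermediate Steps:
T(E) = 3*E² (T(E) = (E² + E²) + E² = 2*E² + E² = 3*E²)
699/((5248 + 5093)/(-5433 + 3423) + T(P)) = 699/((5248 + 5093)/(-5433 + 3423) + 3*56²) = 699/(10341/(-2010) + 3*3136) = 699/(10341*(-1/2010) + 9408) = 699/(-3447/670 + 9408) = 699/(6299913/670) = 699*(670/6299913) = 156110/2099971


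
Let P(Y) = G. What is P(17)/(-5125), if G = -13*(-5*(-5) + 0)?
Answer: 13/205 ≈ 0.063415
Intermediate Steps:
G = -325 (G = -13*(25 + 0) = -13*25 = -325)
P(Y) = -325
P(17)/(-5125) = -325/(-5125) = -325*(-1/5125) = 13/205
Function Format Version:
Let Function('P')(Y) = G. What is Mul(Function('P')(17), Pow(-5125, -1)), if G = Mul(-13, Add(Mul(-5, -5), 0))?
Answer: Rational(13, 205) ≈ 0.063415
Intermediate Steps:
G = -325 (G = Mul(-13, Add(25, 0)) = Mul(-13, 25) = -325)
Function('P')(Y) = -325
Mul(Function('P')(17), Pow(-5125, -1)) = Mul(-325, Pow(-5125, -1)) = Mul(-325, Rational(-1, 5125)) = Rational(13, 205)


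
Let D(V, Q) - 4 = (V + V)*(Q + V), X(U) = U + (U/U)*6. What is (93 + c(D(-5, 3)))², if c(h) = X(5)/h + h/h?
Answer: 5139289/576 ≈ 8922.4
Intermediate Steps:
X(U) = 6 + U (X(U) = U + 1*6 = U + 6 = 6 + U)
D(V, Q) = 4 + 2*V*(Q + V) (D(V, Q) = 4 + (V + V)*(Q + V) = 4 + (2*V)*(Q + V) = 4 + 2*V*(Q + V))
c(h) = 1 + 11/h (c(h) = (6 + 5)/h + h/h = 11/h + 1 = 1 + 11/h)
(93 + c(D(-5, 3)))² = (93 + (11 + (4 + 2*(-5)² + 2*3*(-5)))/(4 + 2*(-5)² + 2*3*(-5)))² = (93 + (11 + (4 + 2*25 - 30))/(4 + 2*25 - 30))² = (93 + (11 + (4 + 50 - 30))/(4 + 50 - 30))² = (93 + (11 + 24)/24)² = (93 + (1/24)*35)² = (93 + 35/24)² = (2267/24)² = 5139289/576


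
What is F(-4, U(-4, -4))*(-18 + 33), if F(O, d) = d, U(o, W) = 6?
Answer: 90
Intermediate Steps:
F(-4, U(-4, -4))*(-18 + 33) = 6*(-18 + 33) = 6*15 = 90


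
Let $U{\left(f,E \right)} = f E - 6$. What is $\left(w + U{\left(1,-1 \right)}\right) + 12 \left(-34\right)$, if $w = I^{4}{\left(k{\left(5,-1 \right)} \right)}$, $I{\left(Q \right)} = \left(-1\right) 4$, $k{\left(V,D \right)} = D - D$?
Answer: $-159$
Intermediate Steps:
$k{\left(V,D \right)} = 0$
$U{\left(f,E \right)} = -6 + E f$ ($U{\left(f,E \right)} = E f - 6 = -6 + E f$)
$I{\left(Q \right)} = -4$
$w = 256$ ($w = \left(-4\right)^{4} = 256$)
$\left(w + U{\left(1,-1 \right)}\right) + 12 \left(-34\right) = \left(256 - 7\right) + 12 \left(-34\right) = \left(256 - 7\right) - 408 = 249 - 408 = -159$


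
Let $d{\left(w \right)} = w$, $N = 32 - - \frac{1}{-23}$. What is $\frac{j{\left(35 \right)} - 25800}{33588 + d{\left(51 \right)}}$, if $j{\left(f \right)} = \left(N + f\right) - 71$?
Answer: $- \frac{197831}{257899} \approx -0.76709$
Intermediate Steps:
$N = \frac{735}{23}$ ($N = 32 - \left(-1\right) \left(- \frac{1}{23}\right) = 32 - \frac{1}{23} = \frac{735}{23} \approx 31.957$)
$j{\left(f \right)} = - \frac{898}{23} + f$ ($j{\left(f \right)} = \left(\frac{735}{23} + f\right) - 71 = - \frac{898}{23} + f$)
$\frac{j{\left(35 \right)} - 25800}{33588 + d{\left(51 \right)}} = \frac{\left(- \frac{898}{23} + 35\right) - 25800}{33588 + 51} = \frac{- \frac{93}{23} - 25800}{33639} = \left(- \frac{593493}{23}\right) \frac{1}{33639} = - \frac{197831}{257899}$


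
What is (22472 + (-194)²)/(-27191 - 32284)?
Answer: -20036/19825 ≈ -1.0106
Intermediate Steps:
(22472 + (-194)²)/(-27191 - 32284) = (22472 + 37636)/(-59475) = 60108*(-1/59475) = -20036/19825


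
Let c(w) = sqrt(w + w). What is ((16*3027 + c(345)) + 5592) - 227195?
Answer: -173171 + sqrt(690) ≈ -1.7314e+5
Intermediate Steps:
c(w) = sqrt(2)*sqrt(w) (c(w) = sqrt(2*w) = sqrt(2)*sqrt(w))
((16*3027 + c(345)) + 5592) - 227195 = ((16*3027 + sqrt(2)*sqrt(345)) + 5592) - 227195 = ((48432 + sqrt(690)) + 5592) - 227195 = (54024 + sqrt(690)) - 227195 = -173171 + sqrt(690)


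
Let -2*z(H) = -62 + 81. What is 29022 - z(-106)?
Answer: 58063/2 ≈ 29032.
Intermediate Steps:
z(H) = -19/2 (z(H) = -(-62 + 81)/2 = -½*19 = -19/2)
29022 - z(-106) = 29022 - 1*(-19/2) = 29022 + 19/2 = 58063/2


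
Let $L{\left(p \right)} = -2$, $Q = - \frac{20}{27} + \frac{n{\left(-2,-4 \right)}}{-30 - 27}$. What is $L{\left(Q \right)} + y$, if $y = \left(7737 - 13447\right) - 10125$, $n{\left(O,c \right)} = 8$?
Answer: $-15837$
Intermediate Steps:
$y = -15835$ ($y = -5710 - 10125 = -15835$)
$Q = - \frac{452}{513}$ ($Q = - \frac{20}{27} + \frac{8}{-30 - 27} = \left(-20\right) \frac{1}{27} + \frac{8}{-30 - 27} = - \frac{20}{27} + \frac{8}{-57} = - \frac{20}{27} + 8 \left(- \frac{1}{57}\right) = - \frac{20}{27} - \frac{8}{57} = - \frac{452}{513} \approx -0.88109$)
$L{\left(Q \right)} + y = -2 - 15835 = -15837$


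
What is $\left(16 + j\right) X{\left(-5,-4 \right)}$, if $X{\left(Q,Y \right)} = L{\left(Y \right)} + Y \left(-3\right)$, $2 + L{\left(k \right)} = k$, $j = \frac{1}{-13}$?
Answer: $\frac{1242}{13} \approx 95.538$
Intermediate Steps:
$j = - \frac{1}{13} \approx -0.076923$
$L{\left(k \right)} = -2 + k$
$X{\left(Q,Y \right)} = -2 - 2 Y$ ($X{\left(Q,Y \right)} = \left(-2 + Y\right) + Y \left(-3\right) = \left(-2 + Y\right) - 3 Y = -2 - 2 Y$)
$\left(16 + j\right) X{\left(-5,-4 \right)} = \left(16 - \frac{1}{13}\right) \left(-2 - -8\right) = \frac{207 \left(-2 + 8\right)}{13} = \frac{207}{13} \cdot 6 = \frac{1242}{13}$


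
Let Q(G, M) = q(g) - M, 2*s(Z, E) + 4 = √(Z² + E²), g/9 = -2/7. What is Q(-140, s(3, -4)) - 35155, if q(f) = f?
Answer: -492213/14 ≈ -35158.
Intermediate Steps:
g = -18/7 (g = 9*(-2/7) = -18/7 ≈ -2.5714)
s(Z, E) = -2 + √(E² + Z²)/2 (s(Z, E) = -2 + √(Z² + E²)/2 = -2 + √(E² + Z²)/2)
Q(G, M) = -18/7 - M
Q(-140, s(3, -4)) - 35155 = (-18/7 - (-2 + √((-4)² + 3²)/2)) - 35155 = (-18/7 - (-2 + √(16 + 9)/2)) - 35155 = (-18/7 - (-2 + √25/2)) - 35155 = (-18/7 - (-2 + (½)*5)) - 35155 = (-18/7 - (-2 + 5/2)) - 35155 = (-18/7 - 1*½) - 35155 = (-18/7 - ½) - 35155 = -43/14 - 35155 = -492213/14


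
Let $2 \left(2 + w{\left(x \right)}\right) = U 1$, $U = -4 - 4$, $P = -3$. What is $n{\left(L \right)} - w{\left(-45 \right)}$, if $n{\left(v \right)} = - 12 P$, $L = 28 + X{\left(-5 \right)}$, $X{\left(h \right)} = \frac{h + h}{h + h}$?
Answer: $42$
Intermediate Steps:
$U = -8$
$X{\left(h \right)} = 1$ ($X{\left(h \right)} = \frac{2 h}{2 h} = 2 h \frac{1}{2 h} = 1$)
$L = 29$ ($L = 28 + 1 = 29$)
$w{\left(x \right)} = -6$ ($w{\left(x \right)} = -2 + \frac{\left(-8\right) 1}{2} = -2 + \frac{1}{2} \left(-8\right) = -2 - 4 = -6$)
$n{\left(v \right)} = 36$ ($n{\left(v \right)} = \left(-12\right) \left(-3\right) = 36$)
$n{\left(L \right)} - w{\left(-45 \right)} = 36 - -6 = 36 + 6 = 42$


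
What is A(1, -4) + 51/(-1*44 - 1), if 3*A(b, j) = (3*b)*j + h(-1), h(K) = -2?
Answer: -29/5 ≈ -5.8000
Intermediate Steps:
A(b, j) = -2/3 + b*j (A(b, j) = ((3*b)*j - 2)/3 = (3*b*j - 2)/3 = (-2 + 3*b*j)/3 = -2/3 + b*j)
A(1, -4) + 51/(-1*44 - 1) = (-2/3 + 1*(-4)) + 51/(-1*44 - 1) = (-2/3 - 4) + 51/(-44 - 1) = -14/3 + 51/(-45) = -14/3 - 1/45*51 = -14/3 - 17/15 = -29/5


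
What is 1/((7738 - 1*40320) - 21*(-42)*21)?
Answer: -1/14060 ≈ -7.1124e-5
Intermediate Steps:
1/((7738 - 1*40320) - 21*(-42)*21) = 1/((7738 - 40320) + 882*21) = 1/(-32582 + 18522) = 1/(-14060) = -1/14060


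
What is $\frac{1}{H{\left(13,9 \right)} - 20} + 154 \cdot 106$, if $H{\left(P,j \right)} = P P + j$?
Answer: $\frac{2579193}{158} \approx 16324.0$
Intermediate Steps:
$H{\left(P,j \right)} = j + P^{2}$ ($H{\left(P,j \right)} = P^{2} + j = j + P^{2}$)
$\frac{1}{H{\left(13,9 \right)} - 20} + 154 \cdot 106 = \frac{1}{\left(9 + 13^{2}\right) - 20} + 154 \cdot 106 = \frac{1}{\left(9 + 169\right) - 20} + 16324 = \frac{1}{178 - 20} + 16324 = \frac{1}{158} + 16324 = \frac{2579193}{158}$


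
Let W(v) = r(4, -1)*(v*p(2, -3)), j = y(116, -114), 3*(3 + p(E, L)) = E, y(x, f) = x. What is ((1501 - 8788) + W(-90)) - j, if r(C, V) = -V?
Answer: -7193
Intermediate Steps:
p(E, L) = -3 + E/3
j = 116
W(v) = -7*v/3 (W(v) = (-1*(-1))*(v*(-3 + (1/3)*2)) = 1*(v*(-3 + 2/3)) = 1*(v*(-7/3)) = 1*(-7*v/3) = -7*v/3)
((1501 - 8788) + W(-90)) - j = ((1501 - 8788) - 7/3*(-90)) - 1*116 = (-7287 + 210) - 116 = -7077 - 116 = -7193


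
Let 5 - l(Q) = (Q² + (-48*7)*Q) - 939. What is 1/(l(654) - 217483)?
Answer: -1/424511 ≈ -2.3557e-6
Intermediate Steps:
l(Q) = 944 - Q² + 336*Q (l(Q) = 5 - ((Q² + (-48*7)*Q) - 939) = 5 - ((Q² - 336*Q) - 939) = 5 - (-939 + Q² - 336*Q) = 5 + (939 - Q² + 336*Q) = 944 - Q² + 336*Q)
1/(l(654) - 217483) = 1/((944 - 1*654² + 336*654) - 217483) = 1/((944 - 1*427716 + 219744) - 217483) = 1/((944 - 427716 + 219744) - 217483) = 1/(-207028 - 217483) = 1/(-424511) = -1/424511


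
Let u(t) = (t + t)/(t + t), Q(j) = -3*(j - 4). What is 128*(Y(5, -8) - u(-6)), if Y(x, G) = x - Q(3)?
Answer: 128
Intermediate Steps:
Q(j) = 12 - 3*j (Q(j) = -3*(-4 + j) = 12 - 3*j)
Y(x, G) = -3 + x (Y(x, G) = x - (12 - 3*3) = x - (12 - 9) = x - 1*3 = x - 3 = -3 + x)
u(t) = 1 (u(t) = (2*t)/((2*t)) = (2*t)*(1/(2*t)) = 1)
128*(Y(5, -8) - u(-6)) = 128*((-3 + 5) - 1*1) = 128*(2 - 1) = 128*1 = 128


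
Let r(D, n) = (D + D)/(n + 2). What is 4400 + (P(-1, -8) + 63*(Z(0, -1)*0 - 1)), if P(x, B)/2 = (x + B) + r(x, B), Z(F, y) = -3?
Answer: 12959/3 ≈ 4319.7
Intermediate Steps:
r(D, n) = 2*D/(2 + n) (r(D, n) = (2*D)/(2 + n) = 2*D/(2 + n))
P(x, B) = 2*B + 2*x + 4*x/(2 + B) (P(x, B) = 2*((x + B) + 2*x/(2 + B)) = 2*((B + x) + 2*x/(2 + B)) = 2*(B + x + 2*x/(2 + B)) = 2*B + 2*x + 4*x/(2 + B))
4400 + (P(-1, -8) + 63*(Z(0, -1)*0 - 1)) = 4400 + (2*(2*(-1) + (2 - 8)*(-8 - 1))/(2 - 8) + 63*(-3*0 - 1)) = 4400 + (2*(-2 - 6*(-9))/(-6) + 63*(0 - 1)) = 4400 + (2*(-⅙)*(-2 + 54) + 63*(-1)) = 4400 + (2*(-⅙)*52 - 63) = 4400 + (-52/3 - 63) = 4400 - 241/3 = 12959/3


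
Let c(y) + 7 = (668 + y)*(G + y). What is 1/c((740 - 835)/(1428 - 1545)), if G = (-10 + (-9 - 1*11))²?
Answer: 13689/8247168322 ≈ 1.6598e-6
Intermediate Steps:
G = 900 (G = (-10 + (-9 - 11))² = (-10 - 20)² = (-30)² = 900)
c(y) = -7 + (668 + y)*(900 + y)
1/c((740 - 835)/(1428 - 1545)) = 1/(601193 + ((740 - 835)/(1428 - 1545))² + 1568*((740 - 835)/(1428 - 1545))) = 1/(601193 + (-95/(-117))² + 1568*(-95/(-117))) = 1/(601193 + (-95*(-1/117))² + 1568*(-95*(-1/117))) = 1/(601193 + (95/117)² + 1568*(95/117)) = 1/(601193 + 9025/13689 + 148960/117) = 1/(8247168322/13689) = 13689/8247168322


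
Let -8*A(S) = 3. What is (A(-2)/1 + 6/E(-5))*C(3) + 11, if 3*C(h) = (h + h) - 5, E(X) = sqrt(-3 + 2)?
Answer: 87/8 - 2*I ≈ 10.875 - 2.0*I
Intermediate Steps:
E(X) = I (E(X) = sqrt(-1) = I)
A(S) = -3/8 (A(S) = -1/8*3 = -3/8)
C(h) = -5/3 + 2*h/3 (C(h) = ((h + h) - 5)/3 = (2*h - 5)/3 = (-5 + 2*h)/3 = -5/3 + 2*h/3)
(A(-2)/1 + 6/E(-5))*C(3) + 11 = (-3/8/1 + 6/I)*(-5/3 + (2/3)*3) + 11 = (-3/8*1 + 6*(-I))*(-5/3 + 2) + 11 = (-3/8 - 6*I)*(1/3) + 11 = (-1/8 - 2*I) + 11 = 87/8 - 2*I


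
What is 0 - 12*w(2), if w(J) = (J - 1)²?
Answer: -12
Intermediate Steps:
w(J) = (-1 + J)²
0 - 12*w(2) = 0 - 12*(-1 + 2)² = 0 - 12*1² = 0 - 12*1 = 0 - 12 = -12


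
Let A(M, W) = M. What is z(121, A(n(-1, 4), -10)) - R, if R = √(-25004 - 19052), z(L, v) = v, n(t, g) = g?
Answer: 4 - 2*I*√11014 ≈ 4.0 - 209.9*I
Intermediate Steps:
R = 2*I*√11014 (R = √(-44056) = 2*I*√11014 ≈ 209.9*I)
z(121, A(n(-1, 4), -10)) - R = 4 - 2*I*√11014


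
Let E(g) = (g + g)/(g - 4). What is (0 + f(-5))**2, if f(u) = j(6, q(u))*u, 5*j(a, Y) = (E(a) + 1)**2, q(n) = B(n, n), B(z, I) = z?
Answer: 2401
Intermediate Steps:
q(n) = n
E(g) = 2*g/(-4 + g) (E(g) = (2*g)/(-4 + g) = 2*g/(-4 + g))
j(a, Y) = (1 + 2*a/(-4 + a))**2/5 (j(a, Y) = (2*a/(-4 + a) + 1)**2/5 = (1 + 2*a/(-4 + a))**2/5)
f(u) = 49*u/5 (f(u) = ((-4 + 3*6)**2/(5*(-4 + 6)**2))*u = ((1/5)*(-4 + 18)**2/2**2)*u = ((1/5)*(1/4)*14**2)*u = ((1/5)*(1/4)*196)*u = 49*u/5)
(0 + f(-5))**2 = (0 + (49/5)*(-5))**2 = (0 - 49)**2 = (-49)**2 = 2401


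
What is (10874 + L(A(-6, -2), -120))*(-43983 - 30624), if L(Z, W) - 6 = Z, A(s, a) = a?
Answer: -811574946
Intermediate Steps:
L(Z, W) = 6 + Z
(10874 + L(A(-6, -2), -120))*(-43983 - 30624) = (10874 + (6 - 2))*(-43983 - 30624) = (10874 + 4)*(-74607) = 10878*(-74607) = -811574946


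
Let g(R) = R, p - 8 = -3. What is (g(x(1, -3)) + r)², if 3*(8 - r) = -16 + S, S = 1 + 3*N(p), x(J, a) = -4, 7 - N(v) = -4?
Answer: 4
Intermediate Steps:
p = 5 (p = 8 - 3 = 5)
N(v) = 11 (N(v) = 7 - 1*(-4) = 7 + 4 = 11)
S = 34 (S = 1 + 3*11 = 1 + 33 = 34)
r = 2 (r = 8 - (-16 + 34)/3 = 8 - ⅓*18 = 8 - 6 = 2)
(g(x(1, -3)) + r)² = (-4 + 2)² = (-2)² = 4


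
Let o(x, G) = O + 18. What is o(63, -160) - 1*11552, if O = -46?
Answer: -11580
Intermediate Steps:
o(x, G) = -28 (o(x, G) = -46 + 18 = -28)
o(63, -160) - 1*11552 = -28 - 1*11552 = -28 - 11552 = -11580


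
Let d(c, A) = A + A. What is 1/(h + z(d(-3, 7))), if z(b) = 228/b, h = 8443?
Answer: 7/59215 ≈ 0.00011821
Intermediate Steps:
d(c, A) = 2*A
1/(h + z(d(-3, 7))) = 1/(8443 + 228/((2*7))) = 1/(8443 + 228/14) = 1/(8443 + 228*(1/14)) = 1/(8443 + 114/7) = 1/(59215/7) = 7/59215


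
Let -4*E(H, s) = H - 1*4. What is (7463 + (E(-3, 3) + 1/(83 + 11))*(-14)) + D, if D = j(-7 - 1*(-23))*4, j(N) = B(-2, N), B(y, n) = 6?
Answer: 701461/94 ≈ 7462.4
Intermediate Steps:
j(N) = 6
E(H, s) = 1 - H/4 (E(H, s) = -(H - 1*4)/4 = -(H - 4)/4 = -(-4 + H)/4 = 1 - H/4)
D = 24 (D = 6*4 = 24)
(7463 + (E(-3, 3) + 1/(83 + 11))*(-14)) + D = (7463 + ((1 - ¼*(-3)) + 1/(83 + 11))*(-14)) + 24 = (7463 + ((1 + ¾) + 1/94)*(-14)) + 24 = (7463 + (7/4 + 1/94)*(-14)) + 24 = (7463 + (331/188)*(-14)) + 24 = (7463 - 2317/94) + 24 = 699205/94 + 24 = 701461/94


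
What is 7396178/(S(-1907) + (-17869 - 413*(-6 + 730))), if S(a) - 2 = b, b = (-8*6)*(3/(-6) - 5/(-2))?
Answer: -7396178/316975 ≈ -23.334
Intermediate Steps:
b = -96 (b = -48*(3*(-1/6) - 5*(-1/2)) = -48*(-1/2 + 5/2) = -48*2 = -96)
S(a) = -94 (S(a) = 2 - 96 = -94)
7396178/(S(-1907) + (-17869 - 413*(-6 + 730))) = 7396178/(-94 + (-17869 - 413*(-6 + 730))) = 7396178/(-94 + (-17869 - 413*724)) = 7396178/(-94 + (-17869 - 1*299012)) = 7396178/(-94 + (-17869 - 299012)) = 7396178/(-94 - 316881) = 7396178/(-316975) = 7396178*(-1/316975) = -7396178/316975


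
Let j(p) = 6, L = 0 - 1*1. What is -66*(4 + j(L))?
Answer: -660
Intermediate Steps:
L = -1 (L = 0 - 1 = -1)
-66*(4 + j(L)) = -66*(4 + 6) = -66*10 = -660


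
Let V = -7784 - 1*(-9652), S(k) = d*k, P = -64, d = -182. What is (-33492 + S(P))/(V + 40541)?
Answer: -21844/42409 ≈ -0.51508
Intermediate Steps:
S(k) = -182*k
V = 1868 (V = -7784 + 9652 = 1868)
(-33492 + S(P))/(V + 40541) = (-33492 - 182*(-64))/(1868 + 40541) = (-33492 + 11648)/42409 = -21844*1/42409 = -21844/42409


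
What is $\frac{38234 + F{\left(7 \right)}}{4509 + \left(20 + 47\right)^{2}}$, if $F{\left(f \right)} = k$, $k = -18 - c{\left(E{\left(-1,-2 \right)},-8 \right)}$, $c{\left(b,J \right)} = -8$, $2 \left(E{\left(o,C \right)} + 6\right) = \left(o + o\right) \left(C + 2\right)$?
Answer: $\frac{19112}{4499} \approx 4.2481$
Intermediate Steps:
$E{\left(o,C \right)} = -6 + o \left(2 + C\right)$ ($E{\left(o,C \right)} = -6 + \frac{\left(o + o\right) \left(C + 2\right)}{2} = -6 + \frac{2 o \left(2 + C\right)}{2} = -6 + o \left(2 + C\right)$)
$k = -10$ ($k = -18 - -8 = -18 + 8 = -10$)
$F{\left(f \right)} = -10$
$\frac{38234 + F{\left(7 \right)}}{4509 + \left(20 + 47\right)^{2}} = \frac{38234 - 10}{4509 + \left(20 + 47\right)^{2}} = \frac{38224}{4509 + 67^{2}} = \frac{38224}{4509 + 4489} = \frac{38224}{8998} = 38224 \cdot \frac{1}{8998} = \frac{19112}{4499}$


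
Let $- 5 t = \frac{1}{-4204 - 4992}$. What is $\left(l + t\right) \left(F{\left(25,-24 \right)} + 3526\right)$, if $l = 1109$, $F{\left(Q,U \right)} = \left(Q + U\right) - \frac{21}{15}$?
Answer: $\frac{224720955147}{57475} \approx 3.9099 \cdot 10^{6}$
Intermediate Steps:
$F{\left(Q,U \right)} = - \frac{7}{5} + Q + U$ ($F{\left(Q,U \right)} = \left(Q + U\right) - \frac{7}{5} = - \frac{7}{5} + Q + U$)
$t = \frac{1}{45980}$ ($t = - \frac{1}{5 \left(-4204 - 4992\right)} = - \frac{1}{5 \left(-9196\right)} = \left(- \frac{1}{5}\right) \left(- \frac{1}{9196}\right) = \frac{1}{45980} \approx 2.1749 \cdot 10^{-5}$)
$\left(l + t\right) \left(F{\left(25,-24 \right)} + 3526\right) = \left(1109 + \frac{1}{45980}\right) \left(\left(- \frac{7}{5} + 25 - 24\right) + 3526\right) = \frac{50991821 \left(- \frac{2}{5} + 3526\right)}{45980} = \frac{50991821}{45980} \cdot \frac{17628}{5} = \frac{224720955147}{57475}$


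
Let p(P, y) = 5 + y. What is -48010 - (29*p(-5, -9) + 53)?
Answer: -47947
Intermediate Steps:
-48010 - (29*p(-5, -9) + 53) = -48010 - (29*(5 - 9) + 53) = -48010 - (29*(-4) + 53) = -48010 - (-116 + 53) = -48010 - 1*(-63) = -48010 + 63 = -47947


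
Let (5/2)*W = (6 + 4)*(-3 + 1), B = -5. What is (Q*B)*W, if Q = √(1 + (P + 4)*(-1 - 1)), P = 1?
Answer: 120*I ≈ 120.0*I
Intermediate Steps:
Q = 3*I (Q = √(1 + (1 + 4)*(-1 - 1)) = √(1 + 5*(-2)) = √(1 - 10) = √(-9) = 3*I ≈ 3.0*I)
W = -8 (W = 2*((6 + 4)*(-3 + 1))/5 = 2*(10*(-2))/5 = (⅖)*(-20) = -8)
(Q*B)*W = ((3*I)*(-5))*(-8) = -15*I*(-8) = 120*I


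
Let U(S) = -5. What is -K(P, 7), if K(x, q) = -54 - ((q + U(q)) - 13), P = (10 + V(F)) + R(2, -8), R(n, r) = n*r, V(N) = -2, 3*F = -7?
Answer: 43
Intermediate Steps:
F = -7/3 (F = (1/3)*(-7) = -7/3 ≈ -2.3333)
P = -8 (P = (10 - 2) + 2*(-8) = 8 - 16 = -8)
K(x, q) = -36 - q (K(x, q) = -54 - ((q - 5) - 13) = -54 - ((-5 + q) - 13) = -54 - (-18 + q) = -54 + (18 - q) = -36 - q)
-K(P, 7) = -(-36 - 1*7) = -(-36 - 7) = -1*(-43) = 43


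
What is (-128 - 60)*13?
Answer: -2444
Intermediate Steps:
(-128 - 60)*13 = -188*13 = -2444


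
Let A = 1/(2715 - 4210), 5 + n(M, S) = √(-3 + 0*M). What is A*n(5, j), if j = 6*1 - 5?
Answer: 1/299 - I*√3/1495 ≈ 0.0033445 - 0.0011586*I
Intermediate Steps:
j = 1 (j = 6 - 5 = 1)
n(M, S) = -5 + I*√3 (n(M, S) = -5 + √(-3 + 0*M) = -5 + √(-3 + 0) = -5 + √(-3) = -5 + I*√3)
A = -1/1495 (A = 1/(-1495) = -1/1495 ≈ -0.00066890)
A*n(5, j) = -(-5 + I*√3)/1495 = 1/299 - I*√3/1495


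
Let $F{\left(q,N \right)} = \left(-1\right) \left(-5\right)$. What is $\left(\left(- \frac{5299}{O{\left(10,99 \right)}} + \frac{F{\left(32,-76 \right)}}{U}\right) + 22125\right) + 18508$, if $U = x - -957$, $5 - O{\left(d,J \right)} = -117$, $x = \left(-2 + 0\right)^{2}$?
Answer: $\frac{4758802457}{117242} \approx 40590.0$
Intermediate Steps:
$x = 4$ ($x = \left(-2\right)^{2} = 4$)
$F{\left(q,N \right)} = 5$
$O{\left(d,J \right)} = 122$ ($O{\left(d,J \right)} = 5 - -117 = 5 + 117 = 122$)
$U = 961$ ($U = 4 - -957 = 4 + 957 = 961$)
$\left(\left(- \frac{5299}{O{\left(10,99 \right)}} + \frac{F{\left(32,-76 \right)}}{U}\right) + 22125\right) + 18508 = \left(\left(- \frac{5299}{122} + \frac{5}{961}\right) + 22125\right) + 18508 = \left(- \frac{5091729}{117242} + 22125\right) + 18508 = \frac{2588887521}{117242} + 18508 = \frac{4758802457}{117242}$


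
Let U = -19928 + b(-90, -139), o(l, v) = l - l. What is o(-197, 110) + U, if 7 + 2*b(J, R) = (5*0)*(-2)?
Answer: -39863/2 ≈ -19932.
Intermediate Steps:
b(J, R) = -7/2 (b(J, R) = -7/2 + ((5*0)*(-2))/2 = -7/2 + (0*(-2))/2 = -7/2 + (½)*0 = -7/2 + 0 = -7/2)
o(l, v) = 0
U = -39863/2 (U = -19928 - 7/2 = -39863/2 ≈ -19932.)
o(-197, 110) + U = 0 - 39863/2 = -39863/2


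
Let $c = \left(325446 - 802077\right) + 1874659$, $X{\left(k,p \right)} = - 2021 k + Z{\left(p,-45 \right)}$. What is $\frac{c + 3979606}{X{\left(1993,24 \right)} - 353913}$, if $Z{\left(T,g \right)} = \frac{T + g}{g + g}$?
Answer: $- \frac{161329020}{131452973} \approx -1.2273$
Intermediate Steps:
$Z{\left(T,g \right)} = \frac{T + g}{2 g}$
$X{\left(k,p \right)} = \frac{1}{2} - 2021 k - \frac{p}{90}$ ($X{\left(k,p \right)} = - 2021 k + \frac{p - 45}{2 \left(-45\right)} = - 2021 k + \frac{1}{2} \left(- \frac{1}{45}\right) \left(-45 + p\right) = - 2021 k - \left(- \frac{1}{2} + \frac{p}{90}\right) = \frac{1}{2} - 2021 k - \frac{p}{90}$)
$c = 1398028$ ($c = \left(325446 - 802077\right) + 1874659 = -476631 + 1874659 = 1398028$)
$\frac{c + 3979606}{X{\left(1993,24 \right)} - 353913} = \frac{1398028 + 3979606}{\left(\frac{1}{2} - 4027853 - \frac{4}{15}\right) - 353913} = \frac{5377634}{\left(\frac{1}{2} - 4027853 - \frac{4}{15}\right) - 353913} = \frac{5377634}{- \frac{120835583}{30} - 353913} = \frac{5377634}{- \frac{131452973}{30}} = 5377634 \left(- \frac{30}{131452973}\right) = - \frac{161329020}{131452973}$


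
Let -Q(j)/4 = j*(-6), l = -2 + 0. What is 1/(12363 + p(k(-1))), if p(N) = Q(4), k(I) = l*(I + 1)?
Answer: 1/12459 ≈ 8.0263e-5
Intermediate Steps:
l = -2
k(I) = -2 - 2*I (k(I) = -2*(I + 1) = -2*(1 + I) = -2 - 2*I)
Q(j) = 24*j (Q(j) = -4*j*(-6) = -(-24)*j = 24*j)
p(N) = 96 (p(N) = 24*4 = 96)
1/(12363 + p(k(-1))) = 1/(12363 + 96) = 1/12459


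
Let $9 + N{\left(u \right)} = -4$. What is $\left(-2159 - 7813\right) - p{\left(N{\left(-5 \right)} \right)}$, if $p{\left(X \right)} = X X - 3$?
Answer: $-10138$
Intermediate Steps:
$N{\left(u \right)} = -13$ ($N{\left(u \right)} = -9 - 4 = -13$)
$p{\left(X \right)} = -3 + X^{2}$ ($p{\left(X \right)} = X^{2} - 3 = -3 + X^{2}$)
$\left(-2159 - 7813\right) - p{\left(N{\left(-5 \right)} \right)} = \left(-2159 - 7813\right) - \left(-3 + \left(-13\right)^{2}\right) = \left(-2159 - 7813\right) - \left(-3 + 169\right) = -9972 - 166 = -10138$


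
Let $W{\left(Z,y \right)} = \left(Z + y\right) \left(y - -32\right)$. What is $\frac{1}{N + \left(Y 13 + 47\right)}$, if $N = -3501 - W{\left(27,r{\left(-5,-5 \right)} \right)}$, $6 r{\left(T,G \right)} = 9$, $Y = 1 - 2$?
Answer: $- \frac{4}{17687} \approx -0.00022615$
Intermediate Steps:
$Y = -1$
$r{\left(T,G \right)} = \frac{3}{2}$ ($r{\left(T,G \right)} = \frac{1}{6} \cdot 9 = \frac{3}{2}$)
$W{\left(Z,y \right)} = \left(32 + y\right) \left(Z + y\right)$ ($W{\left(Z,y \right)} = \left(Z + y\right) \left(y + \left(-2 + 34\right)\right) = \left(Z + y\right) \left(y + 32\right) = \left(Z + y\right) \left(32 + y\right) = \left(32 + y\right) \left(Z + y\right)$)
$N = - \frac{17823}{4}$ ($N = -3501 - \left(\left(\frac{3}{2}\right)^{2} + 32 \cdot 27 + 32 \cdot \frac{3}{2} + 27 \cdot \frac{3}{2}\right) = -3501 - \left(\frac{9}{4} + 864 + 48 + \frac{81}{2}\right) = -3501 - \frac{3819}{4} = - \frac{17823}{4} \approx -4455.8$)
$\frac{1}{N + \left(Y 13 + 47\right)} = \frac{1}{- \frac{17823}{4} + \left(\left(-1\right) 13 + 47\right)} = \frac{1}{- \frac{17823}{4} + \left(-13 + 47\right)} = \frac{1}{- \frac{17823}{4} + 34} = \frac{1}{- \frac{17687}{4}} = - \frac{4}{17687}$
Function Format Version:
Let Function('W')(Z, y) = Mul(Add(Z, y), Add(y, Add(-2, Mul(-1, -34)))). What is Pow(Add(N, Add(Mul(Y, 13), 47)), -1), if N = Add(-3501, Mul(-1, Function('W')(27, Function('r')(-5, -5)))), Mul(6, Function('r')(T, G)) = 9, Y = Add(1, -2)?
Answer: Rational(-4, 17687) ≈ -0.00022615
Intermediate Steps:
Y = -1
Function('r')(T, G) = Rational(3, 2) (Function('r')(T, G) = Mul(Rational(1, 6), 9) = Rational(3, 2))
Function('W')(Z, y) = Mul(Add(32, y), Add(Z, y)) (Function('W')(Z, y) = Mul(Add(Z, y), Add(y, Add(-2, 34))) = Mul(Add(Z, y), Add(y, 32)) = Mul(Add(Z, y), Add(32, y)) = Mul(Add(32, y), Add(Z, y)))
N = Rational(-17823, 4) (N = Add(-3501, Mul(-1, Add(Pow(Rational(3, 2), 2), Mul(32, 27), Mul(32, Rational(3, 2)), Mul(27, Rational(3, 2))))) = Add(-3501, Mul(-1, Add(Rational(9, 4), 864, 48, Rational(81, 2)))) = Add(-3501, Mul(-1, Rational(3819, 4))) = Add(-3501, Rational(-3819, 4)) = Rational(-17823, 4) ≈ -4455.8)
Pow(Add(N, Add(Mul(Y, 13), 47)), -1) = Pow(Add(Rational(-17823, 4), Add(Mul(-1, 13), 47)), -1) = Pow(Add(Rational(-17823, 4), Add(-13, 47)), -1) = Pow(Add(Rational(-17823, 4), 34), -1) = Pow(Rational(-17687, 4), -1) = Rational(-4, 17687)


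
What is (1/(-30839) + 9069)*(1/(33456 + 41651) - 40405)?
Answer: -848741061537969260/2316224773 ≈ -3.6643e+8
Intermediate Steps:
(1/(-30839) + 9069)*(1/(33456 + 41651) - 40405) = (-1/30839 + 9069)*(1/75107 - 40405) = 279678890*(1/75107 - 40405)/30839 = (279678890/30839)*(-3034698334/75107) = -848741061537969260/2316224773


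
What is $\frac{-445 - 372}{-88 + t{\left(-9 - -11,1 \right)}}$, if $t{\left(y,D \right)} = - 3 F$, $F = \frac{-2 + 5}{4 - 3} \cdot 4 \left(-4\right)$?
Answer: $- \frac{817}{56} \approx -14.589$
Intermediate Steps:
$F = -48$ ($F = \frac{3}{1} \cdot 4 \left(-4\right) = 3 \cdot 1 \cdot 4 \left(-4\right) = 3 \cdot 4 \left(-4\right) = 12 \left(-4\right) = -48$)
$t{\left(y,D \right)} = 144$ ($t{\left(y,D \right)} = \left(-3\right) \left(-48\right) = 144$)
$\frac{-445 - 372}{-88 + t{\left(-9 - -11,1 \right)}} = \frac{-445 - 372}{-88 + 144} = - \frac{817}{56}$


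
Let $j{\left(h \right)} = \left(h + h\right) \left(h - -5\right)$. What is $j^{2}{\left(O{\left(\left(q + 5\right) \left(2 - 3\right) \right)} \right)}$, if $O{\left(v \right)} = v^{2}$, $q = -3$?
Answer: $5184$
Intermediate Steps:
$j{\left(h \right)} = 2 h \left(5 + h\right)$ ($j{\left(h \right)} = 2 h \left(h + 5\right) = 2 h \left(5 + h\right)$)
$j^{2}{\left(O{\left(\left(q + 5\right) \left(2 - 3\right) \right)} \right)} = \left(2 \left(\left(-3 + 5\right) \left(2 - 3\right)\right)^{2} \left(5 + \left(\left(-3 + 5\right) \left(2 - 3\right)\right)^{2}\right)\right)^{2} = \left(2 \left(2 \left(-1\right)\right)^{2} \left(5 + \left(2 \left(-1\right)\right)^{2}\right)\right)^{2} = \left(2 \left(-2\right)^{2} \left(5 + \left(-2\right)^{2}\right)\right)^{2} = \left(2 \cdot 4 \left(5 + 4\right)\right)^{2} = \left(2 \cdot 4 \cdot 9\right)^{2} = 72^{2} = 5184$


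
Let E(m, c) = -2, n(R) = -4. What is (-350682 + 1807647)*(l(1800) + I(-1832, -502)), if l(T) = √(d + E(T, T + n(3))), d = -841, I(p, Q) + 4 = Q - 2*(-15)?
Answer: -693515340 + 1456965*I*√843 ≈ -6.9352e+8 + 4.2302e+7*I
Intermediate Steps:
I(p, Q) = 26 + Q (I(p, Q) = -4 + (Q - 2*(-15)) = -4 + (Q + 30) = -4 + (30 + Q) = 26 + Q)
l(T) = I*√843 (l(T) = √(-841 - 2) = √(-843) = I*√843)
(-350682 + 1807647)*(l(1800) + I(-1832, -502)) = (-350682 + 1807647)*(I*√843 + (26 - 502)) = 1456965*(I*√843 - 476) = 1456965*(-476 + I*√843) = -693515340 + 1456965*I*√843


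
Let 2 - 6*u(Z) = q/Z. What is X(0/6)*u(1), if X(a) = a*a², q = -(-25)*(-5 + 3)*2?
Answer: 0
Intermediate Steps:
q = -100 (q = -(-25)*(-2)*2 = -5*10*2 = -50*2 = -100)
X(a) = a³
u(Z) = ⅓ + 50/(3*Z) (u(Z) = ⅓ - (-50)/(3*Z) = ⅓ + 50/(3*Z))
X(0/6)*u(1) = (0/6)³*((⅓)*(50 + 1)/1) = (0*(⅙))³*((⅓)*1*51) = 0³*17 = 0*17 = 0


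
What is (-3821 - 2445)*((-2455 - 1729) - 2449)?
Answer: 41562378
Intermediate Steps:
(-3821 - 2445)*((-2455 - 1729) - 2449) = -6266*(-4184 - 2449) = -6266*(-6633) = 41562378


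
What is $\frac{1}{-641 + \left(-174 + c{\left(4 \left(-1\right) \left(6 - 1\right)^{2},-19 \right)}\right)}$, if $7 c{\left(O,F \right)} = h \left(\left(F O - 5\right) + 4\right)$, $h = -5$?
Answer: $- \frac{7}{15200} \approx -0.00046053$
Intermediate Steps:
$c{\left(O,F \right)} = \frac{5}{7} - \frac{5 F O}{7}$ ($c{\left(O,F \right)} = \frac{\left(-5\right) \left(\left(F O - 5\right) + 4\right)}{7} = \frac{\left(-5\right) \left(\left(-5 + F O\right) + 4\right)}{7} = \frac{\left(-5\right) \left(-1 + F O\right)}{7} = \frac{5 - 5 F O}{7} = \frac{5}{7} - \frac{5 F O}{7}$)
$\frac{1}{-641 + \left(-174 + c{\left(4 \left(-1\right) \left(6 - 1\right)^{2},-19 \right)}\right)} = \frac{1}{-641 + \left(-174 + \left(\frac{5}{7} - - \frac{95 \cdot 4 \left(-1\right) \left(6 - 1\right)^{2}}{7}\right)\right)} = \frac{1}{-641 + \left(-174 + \left(\frac{5}{7} - - \frac{95 \left(- 4 \cdot 5^{2}\right)}{7}\right)\right)} = \frac{1}{-641 + \left(-174 + \left(\frac{5}{7} - - \frac{95 \left(\left(-4\right) 25\right)}{7}\right)\right)} = \frac{1}{-641 + \left(-174 + \left(\frac{5}{7} - \left(- \frac{95}{7}\right) \left(-100\right)\right)\right)} = \frac{1}{-641 + \left(-174 + \left(\frac{5}{7} - \frac{9500}{7}\right)\right)} = \frac{1}{-641 - \frac{10713}{7}} = \frac{1}{- \frac{15200}{7}} = - \frac{7}{15200}$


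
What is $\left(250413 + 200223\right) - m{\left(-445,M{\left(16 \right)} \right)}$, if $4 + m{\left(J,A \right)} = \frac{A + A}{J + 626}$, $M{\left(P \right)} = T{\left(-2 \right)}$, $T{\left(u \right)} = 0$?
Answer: $450640$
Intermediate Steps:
$M{\left(P \right)} = 0$
$m{\left(J,A \right)} = -4 + \frac{2 A}{626 + J}$ ($m{\left(J,A \right)} = -4 + \frac{A + A}{J + 626} = -4 + \frac{2 A}{626 + J}$)
$\left(250413 + 200223\right) - m{\left(-445,M{\left(16 \right)} \right)} = \left(250413 + 200223\right) - \frac{2 \left(-1252 + 0 - -890\right)}{626 - 445} = 450636 - \frac{2 \left(-1252 + 0 + 890\right)}{181} = 450636 - 2 \cdot \frac{1}{181} \left(-362\right) = 450636 - -4 = 450636 + 4 = 450640$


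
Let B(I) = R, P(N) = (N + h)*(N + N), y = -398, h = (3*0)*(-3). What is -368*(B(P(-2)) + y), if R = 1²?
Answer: 146096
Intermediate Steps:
h = 0 (h = 0*(-3) = 0)
R = 1
P(N) = 2*N² (P(N) = (N + 0)*(N + N) = N*(2*N) = 2*N²)
B(I) = 1
-368*(B(P(-2)) + y) = -368*(1 - 398) = -368*(-397) = 146096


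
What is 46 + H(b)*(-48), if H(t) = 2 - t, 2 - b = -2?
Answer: 142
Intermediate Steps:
b = 4 (b = 2 - 1*(-2) = 2 + 2 = 4)
46 + H(b)*(-48) = 46 + (2 - 1*4)*(-48) = 46 + (2 - 4)*(-48) = 46 - 2*(-48) = 46 + 96 = 142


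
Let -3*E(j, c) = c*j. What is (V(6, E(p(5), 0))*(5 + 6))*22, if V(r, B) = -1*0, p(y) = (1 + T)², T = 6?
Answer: 0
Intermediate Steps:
p(y) = 49 (p(y) = (1 + 6)² = 7² = 49)
E(j, c) = -c*j/3
V(r, B) = 0
(V(6, E(p(5), 0))*(5 + 6))*22 = (0*(5 + 6))*22 = (0*11)*22 = 0*22 = 0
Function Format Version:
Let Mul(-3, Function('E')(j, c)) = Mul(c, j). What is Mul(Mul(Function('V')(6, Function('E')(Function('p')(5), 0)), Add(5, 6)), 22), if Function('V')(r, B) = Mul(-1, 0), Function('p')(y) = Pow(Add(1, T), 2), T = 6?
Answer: 0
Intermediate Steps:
Function('p')(y) = 49 (Function('p')(y) = Pow(Add(1, 6), 2) = Pow(7, 2) = 49)
Function('E')(j, c) = Mul(Rational(-1, 3), c, j) (Function('E')(j, c) = Mul(Rational(-1, 3), Mul(c, j)) = Mul(Rational(-1, 3), c, j))
Function('V')(r, B) = 0
Mul(Mul(Function('V')(6, Function('E')(Function('p')(5), 0)), Add(5, 6)), 22) = Mul(Mul(0, Add(5, 6)), 22) = Mul(Mul(0, 11), 22) = Mul(0, 22) = 0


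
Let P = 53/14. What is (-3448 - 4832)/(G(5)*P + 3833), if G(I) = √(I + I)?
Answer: -1036749840/479930359 + 1023960*√10/479930359 ≈ -2.1535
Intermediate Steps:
P = 53/14 (P = 53*(1/14) = 53/14 ≈ 3.7857)
G(I) = √2*√I (G(I) = √(2*I) = √2*√I)
(-3448 - 4832)/(G(5)*P + 3833) = (-3448 - 4832)/((√2*√5)*(53/14) + 3833) = -8280/(√10*(53/14) + 3833) = -8280/(53*√10/14 + 3833) = -8280/(3833 + 53*√10/14)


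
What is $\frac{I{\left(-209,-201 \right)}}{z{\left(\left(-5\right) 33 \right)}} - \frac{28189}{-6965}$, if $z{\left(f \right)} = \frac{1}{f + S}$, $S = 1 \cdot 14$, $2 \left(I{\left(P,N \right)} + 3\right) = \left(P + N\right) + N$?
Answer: $\frac{92709219}{1990} \approx 46588.0$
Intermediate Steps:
$I{\left(P,N \right)} = -3 + N + \frac{P}{2}$ ($I{\left(P,N \right)} = -3 + \frac{\left(P + N\right) + N}{2} = -3 + \frac{\left(N + P\right) + N}{2} = -3 + \frac{P + 2 N}{2} = -3 + \left(N + \frac{P}{2}\right) = -3 + N + \frac{P}{2}$)
$S = 14$
$z{\left(f \right)} = \frac{1}{14 + f}$ ($z{\left(f \right)} = \frac{1}{f + 14} = \frac{1}{14 + f}$)
$\frac{I{\left(-209,-201 \right)}}{z{\left(\left(-5\right) 33 \right)}} - \frac{28189}{-6965} = \frac{-3 - 201 + \frac{1}{2} \left(-209\right)}{\frac{1}{14 - 165}} - \frac{28189}{-6965} = \frac{-3 - 201 - \frac{209}{2}}{\frac{1}{14 - 165}} - - \frac{4027}{995} = - \frac{617}{2 \frac{1}{-151}} + \frac{4027}{995} = - \frac{617}{2 \left(- \frac{1}{151}\right)} + \frac{4027}{995} = \left(- \frac{617}{2}\right) \left(-151\right) + \frac{4027}{995} = \frac{93167}{2} + \frac{4027}{995} = \frac{92709219}{1990}$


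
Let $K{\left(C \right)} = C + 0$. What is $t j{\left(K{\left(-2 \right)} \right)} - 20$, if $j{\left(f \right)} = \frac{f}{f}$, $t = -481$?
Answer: $-501$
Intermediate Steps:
$K{\left(C \right)} = C$
$j{\left(f \right)} = 1$
$t j{\left(K{\left(-2 \right)} \right)} - 20 = \left(-481\right) 1 - 20 = -481 - 20 = -501$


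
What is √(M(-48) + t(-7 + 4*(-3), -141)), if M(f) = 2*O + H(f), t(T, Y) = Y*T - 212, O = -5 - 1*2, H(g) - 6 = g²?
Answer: √4763 ≈ 69.015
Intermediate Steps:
H(g) = 6 + g²
O = -7 (O = -5 - 2 = -7)
t(T, Y) = -212 + T*Y (t(T, Y) = T*Y - 212 = -212 + T*Y)
M(f) = -8 + f² (M(f) = 2*(-7) + (6 + f²) = -14 + (6 + f²) = -8 + f²)
√(M(-48) + t(-7 + 4*(-3), -141)) = √((-8 + (-48)²) + (-212 + (-7 + 4*(-3))*(-141))) = √((-8 + 2304) + (-212 + (-7 - 12)*(-141))) = √(2296 + (-212 - 19*(-141))) = √(2296 + (-212 + 2679)) = √(2296 + 2467) = √4763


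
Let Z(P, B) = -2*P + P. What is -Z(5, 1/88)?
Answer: 5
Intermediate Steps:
Z(P, B) = -P
-Z(5, 1/88) = -(-1)*5 = -1*(-5) = 5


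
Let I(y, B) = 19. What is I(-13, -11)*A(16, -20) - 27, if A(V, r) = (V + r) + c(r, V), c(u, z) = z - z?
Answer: -103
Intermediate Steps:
c(u, z) = 0
A(V, r) = V + r (A(V, r) = (V + r) + 0 = V + r)
I(-13, -11)*A(16, -20) - 27 = 19*(16 - 20) - 27 = 19*(-4) - 27 = -76 - 27 = -103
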